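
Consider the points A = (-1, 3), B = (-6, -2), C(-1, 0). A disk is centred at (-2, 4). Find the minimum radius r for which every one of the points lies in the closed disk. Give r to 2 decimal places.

The required radius is the distance from (-2, 4) to the farthest point.
Squared distances: 2, 52, 17.
Maximum is 52, attained at B.
r = √52 ≈ 7.21.

7.21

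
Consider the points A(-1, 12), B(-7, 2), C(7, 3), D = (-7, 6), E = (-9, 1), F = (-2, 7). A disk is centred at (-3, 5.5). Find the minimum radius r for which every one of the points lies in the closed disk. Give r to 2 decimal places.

10.31

The required radius is the distance from (-3, 5.5) to the farthest point.
Squared distances: 46.25, 28.25, 106.25, 16.25, 56.25, 3.25.
Maximum is 106.25, attained at C.
r = √(106.25) ≈ 10.31.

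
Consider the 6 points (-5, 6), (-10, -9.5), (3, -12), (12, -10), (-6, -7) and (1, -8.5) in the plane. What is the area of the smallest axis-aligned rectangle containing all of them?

396

x ranges over [-10, 12], width 22.
y ranges over [-12, 6], height 18.
Area = 22 × 18 = 396.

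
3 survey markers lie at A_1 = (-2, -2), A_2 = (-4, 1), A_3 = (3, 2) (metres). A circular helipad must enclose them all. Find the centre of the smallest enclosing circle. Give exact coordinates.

Side lengths²: A_1A_2² = 13, A_1A_3² = 41, A_2A_3² = 50.
Since A_2A_3² = 50 < 41 + 13 = 54, the triangle is acute, so the smallest enclosing circle is the circumcircle.
Circumcentre = (-21/46, 55/46), r² = 13325/1058.
Centre = (-21/46, 55/46).

(-21/46, 55/46)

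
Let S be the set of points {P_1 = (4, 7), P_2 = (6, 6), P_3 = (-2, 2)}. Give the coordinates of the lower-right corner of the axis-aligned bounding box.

(6, 2)

x-range [-2, 6], y-range [2, 7].
The lower-right corner is (6, 2).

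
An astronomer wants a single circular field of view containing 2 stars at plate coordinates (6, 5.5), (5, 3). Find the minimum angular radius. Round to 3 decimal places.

The smallest circle enclosing two points has them as diameter endpoints.
Centre = midpoint = (5.5, 4.25); r² = |(6, 5.5)−(5, 3)|²/4 = 7.25/4 = 1.8125.
r = √(1.8125) ≈ 1.346.

1.346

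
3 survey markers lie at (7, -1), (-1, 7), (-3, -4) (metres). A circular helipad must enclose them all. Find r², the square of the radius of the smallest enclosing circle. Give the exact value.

Call the three points A, B, C in the order given.
Side lengths²: AB² = 128, AC² = 109, BC² = 125.
Since AB² = 128 < 125 + 109 = 234, the triangle is acute, so the smallest enclosing circle is the circumcircle.
Circumcentre = (25/26, 25/26), r² = 13625/338.

13625/338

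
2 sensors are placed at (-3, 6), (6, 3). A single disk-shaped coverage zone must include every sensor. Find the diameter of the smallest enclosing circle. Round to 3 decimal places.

9.487

The smallest circle enclosing two points has them as diameter endpoints.
Centre = midpoint = (1.5, 4.5); r² = |(-3, 6)−(6, 3)|²/4 = 90/4 = 22.5.
Diameter = 2r = 2√(22.5) ≈ 9.487.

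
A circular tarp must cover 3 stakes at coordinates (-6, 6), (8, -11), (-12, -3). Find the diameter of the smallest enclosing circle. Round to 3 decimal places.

22.505

Call the three points A, B, C in the order given.
Side lengths²: AB² = 485, AC² = 117, BC² = 464.
Since AB² = 485 < 464 + 117 = 581, the triangle is acute, so the smallest enclosing circle is the circumcircle.
Circumcentre = (-15/19, -151/38), r² = 182845/1444.
Diameter = 2r = 2√(182845/1444) ≈ 22.505.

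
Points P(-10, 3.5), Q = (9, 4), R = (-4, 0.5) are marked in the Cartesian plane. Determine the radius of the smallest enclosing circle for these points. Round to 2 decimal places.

Side lengths²: PQ² = 361.25, PR² = 45, QR² = 181.25.
Since PQ² = 361.25 ≥ 181.25 + 45 = 226.25, the angle opposite PQ is not acute, so the smallest enclosing circle has PQ as diameter.
Centre = midpoint of PQ = (-0.5, 3.75), r² = 361.25/4 = 90.3125.
r = √(90.3125) ≈ 9.50.

9.50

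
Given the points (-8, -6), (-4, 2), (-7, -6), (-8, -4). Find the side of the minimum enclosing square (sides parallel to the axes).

The bounding box has width 4 and height 8.
An axis-aligned square enclosing the set must have side ≥ max(width, height).
So the minimum side is max(4, 8) = 8.

8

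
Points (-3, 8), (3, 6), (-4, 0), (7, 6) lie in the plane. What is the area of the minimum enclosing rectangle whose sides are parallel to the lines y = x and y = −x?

102

In coordinates u = x + y, v = x − y the rectangle is axis-aligned; the map (x,y)→(u,v) scales areas by 2.
u-values: 5, 9, -4, 13; range = 13 − (-4) = 17.
v-values: -11, -3, -4, 1; range = 1 − (-11) = 12.
Area = (17 × 12) / 2 = 102.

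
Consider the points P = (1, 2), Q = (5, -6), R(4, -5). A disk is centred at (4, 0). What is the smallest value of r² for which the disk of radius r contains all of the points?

The required radius is the distance from (4, 0) to the farthest point.
Squared distances: 13, 37, 25.
Maximum is 37, attained at Q.

37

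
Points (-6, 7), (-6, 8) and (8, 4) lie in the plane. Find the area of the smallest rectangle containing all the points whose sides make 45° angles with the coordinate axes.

In coordinates u = x + y, v = x − y the rectangle is axis-aligned; the map (x,y)→(u,v) scales areas by 2.
u-values: 1, 2, 12; range = 12 − 1 = 11.
v-values: -13, -14, 4; range = 4 − (-14) = 18.
Area = (11 × 18) / 2 = 99.

99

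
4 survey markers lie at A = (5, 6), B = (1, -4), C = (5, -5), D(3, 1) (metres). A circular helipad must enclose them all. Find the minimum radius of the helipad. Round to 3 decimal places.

By Welzl's lemma the MEC is supported by two points (diametrically opposite) or three points (on a circumcircle).
The minimum enclosing circle is determined by three boundary points: A, B, C.
Their circumcentre is (4.25, 0.5) with r² = 30.8125.
The farthest remaining point D is at distance² 1.8125 ≤ 30.8125.
r = √(30.8125) ≈ 5.551.

5.551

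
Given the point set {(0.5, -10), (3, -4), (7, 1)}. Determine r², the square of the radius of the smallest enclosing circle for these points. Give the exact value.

40.8125

Call the three points A, B, C in the order given.
Side lengths²: AB² = 42.25, AC² = 163.25, BC² = 41.
Since AC² = 163.25 ≥ 42.25 + 41 = 83.25, the angle opposite AC is not acute, so the smallest enclosing circle has AC as diameter.
Centre = midpoint of AC = (3.75, -4.5), r² = 163.25/4 = 40.8125.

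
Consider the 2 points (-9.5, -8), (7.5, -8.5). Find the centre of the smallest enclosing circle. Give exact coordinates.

The smallest circle enclosing two points has them as diameter endpoints.
Centre = midpoint = (-1, -8.25); r² = |(-9.5, -8)−(7.5, -8.5)|²/4 = 289.25/4 = 72.3125.
Centre = (-1, -8.25).

(-1, -8.25)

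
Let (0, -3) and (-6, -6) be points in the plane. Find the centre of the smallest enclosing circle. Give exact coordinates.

The smallest circle enclosing two points has them as diameter endpoints.
Centre = midpoint = (-3, -4.5); r² = |(0, -3)−(-6, -6)|²/4 = 45/4 = 11.25.
Centre = (-3, -4.5).

(-3, -4.5)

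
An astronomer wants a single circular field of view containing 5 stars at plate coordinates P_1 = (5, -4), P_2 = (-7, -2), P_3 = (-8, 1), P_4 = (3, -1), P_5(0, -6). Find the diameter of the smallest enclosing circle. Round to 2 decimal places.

13.93

The farthest pair is P_1–P_3 with squared distance 194. The circle on this segment as diameter has centre (-1.5, -1.5) and r² = 194/4 = 48.5.
Check P_2: distance² to centre = 30.5 ≤ 48.5, so it lies inside.
All remaining points lie in this disk, and no smaller disk contains both endpoints, so this is the minimum enclosing circle.
Diameter = 2r = 2√(48.5) ≈ 13.93.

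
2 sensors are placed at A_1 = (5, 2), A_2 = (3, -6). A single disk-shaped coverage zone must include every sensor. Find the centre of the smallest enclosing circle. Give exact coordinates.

The smallest circle enclosing two points has them as diameter endpoints.
Centre = midpoint = (4, -2); r² = |A_1A_2|²/4 = 68/4 = 17.
Centre = (4, -2).

(4, -2)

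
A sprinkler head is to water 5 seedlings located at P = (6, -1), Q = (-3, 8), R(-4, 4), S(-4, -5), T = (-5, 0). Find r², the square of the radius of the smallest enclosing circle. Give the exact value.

The minimum enclosing circle of a finite set is fixed by two of the points (as a diameter) or three (as a circumcircle).
The minimum enclosing circle is determined by three boundary points: P, Q, S.
Their circumcentre is (-5/7, 9/7) with r² = 2465/49.
The farthest remaining point T is at distance² 981/49 ≤ 2465/49.

2465/49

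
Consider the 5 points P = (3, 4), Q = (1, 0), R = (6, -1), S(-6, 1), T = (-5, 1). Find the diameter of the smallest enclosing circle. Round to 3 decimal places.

A smallest enclosing disk is always determined by at most three of the input points on its boundary.
The farthest pair is R–S with squared distance 148. The circle on this segment as diameter has centre (0, 0) and r² = 148/4 = 37.
Check P: distance² to centre = 25 ≤ 37, so it lies inside.
All remaining points lie in this disk, and no smaller disk contains both endpoints, so this is the minimum enclosing circle.
Diameter = 2r = 2√37 ≈ 12.166.

12.166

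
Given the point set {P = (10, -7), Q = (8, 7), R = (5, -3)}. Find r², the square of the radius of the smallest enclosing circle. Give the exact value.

50

Side lengths²: PQ² = 200, PR² = 41, QR² = 109.
Since PQ² = 200 ≥ 109 + 41 = 150, the angle opposite PQ is not acute, so the smallest enclosing circle has PQ as diameter.
Centre = midpoint of PQ = (9, 0), r² = 200/4 = 50.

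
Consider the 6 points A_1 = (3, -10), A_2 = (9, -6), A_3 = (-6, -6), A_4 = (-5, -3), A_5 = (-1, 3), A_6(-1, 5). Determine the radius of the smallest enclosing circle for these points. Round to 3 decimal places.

By Welzl's lemma the MEC is supported by two points (diametrically opposite) or three points (on a circumcircle).
The minimum enclosing circle is determined by three boundary points: A_2, A_3, A_6.
Their circumcentre is (1.5, -61/22) with r² = 16133/242.
The farthest remaining point A_1 is at distance² 13185/242 ≤ 16133/242.
r = √(16133/242) ≈ 8.165.

8.165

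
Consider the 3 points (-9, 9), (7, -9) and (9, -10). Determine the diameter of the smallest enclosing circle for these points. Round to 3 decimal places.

Call the three points A, B, C in the order given.
Side lengths²: AB² = 580, AC² = 685, BC² = 5.
Since AC² = 685 ≥ 580 + 5 = 585, the angle opposite AC is not acute, so the smallest enclosing circle has AC as diameter.
Centre = midpoint of AC = (0, -0.5), r² = 685/4 = 171.25.
Diameter = 2r = 2√(171.25) ≈ 26.173.

26.173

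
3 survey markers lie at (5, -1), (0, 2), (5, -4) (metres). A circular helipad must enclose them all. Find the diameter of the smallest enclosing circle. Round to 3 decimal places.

7.810

Call the three points A, B, C in the order given.
Side lengths²: AB² = 34, AC² = 9, BC² = 61.
Since BC² = 61 ≥ 34 + 9 = 43, the angle opposite BC is not acute, so the smallest enclosing circle has BC as diameter.
Centre = midpoint of BC = (2.5, -1), r² = 61/4 = 15.25.
Diameter = 2r = 2√(15.25) ≈ 7.810.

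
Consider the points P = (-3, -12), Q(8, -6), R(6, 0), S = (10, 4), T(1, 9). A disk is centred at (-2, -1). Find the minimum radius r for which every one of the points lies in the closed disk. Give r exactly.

The required radius is the distance from (-2, -1) to the farthest point.
Squared distances: 122, 125, 65, 169, 109.
Maximum is 169, attained at S.
r = √169 = 13.

13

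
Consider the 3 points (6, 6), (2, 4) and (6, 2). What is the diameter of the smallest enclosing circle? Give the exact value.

5

Call the three points A, B, C in the order given.
Side lengths²: AB² = 20, AC² = 16, BC² = 20.
Since BC² = 20 < 20 + 16 = 36, the triangle is acute, so the smallest enclosing circle is the circumcircle.
Circumcentre = (4.5, 4), r² = 6.25.
Diameter = 2r = 2√(6.25) = 5.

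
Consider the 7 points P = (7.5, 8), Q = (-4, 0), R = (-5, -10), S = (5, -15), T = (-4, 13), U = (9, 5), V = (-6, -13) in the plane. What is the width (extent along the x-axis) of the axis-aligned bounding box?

15

max x = 9, min x = -6, so width = 15.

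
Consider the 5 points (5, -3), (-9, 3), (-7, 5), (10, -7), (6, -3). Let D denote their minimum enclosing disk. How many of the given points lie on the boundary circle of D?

2

The farthest pair is (-9, 3)–(10, -7) with squared distance 461. The circle on this segment as diameter has centre (0.5, -2) and r² = 461/4 = 115.25.
Check (5, -3): distance² to centre = 21.25 ≤ 115.25, so it lies inside.
All remaining points lie in this disk, and no smaller disk contains both endpoints, so this is the minimum enclosing circle.
The points at distance exactly r from the centre are (-9, 3), (10, -7) — 2 points.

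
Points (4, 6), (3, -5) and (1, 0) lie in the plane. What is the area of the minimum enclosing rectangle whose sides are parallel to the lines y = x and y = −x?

60

In coordinates u = x + y, v = x − y the rectangle is axis-aligned; the map (x,y)→(u,v) scales areas by 2.
u-values: 10, -2, 1; range = 10 − (-2) = 12.
v-values: -2, 8, 1; range = 8 − (-2) = 10.
Area = (12 × 10) / 2 = 60.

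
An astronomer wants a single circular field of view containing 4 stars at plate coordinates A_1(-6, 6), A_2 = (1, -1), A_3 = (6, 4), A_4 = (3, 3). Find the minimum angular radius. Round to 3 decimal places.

By Welzl's lemma the MEC is supported by two points (diametrically opposite) or three points (on a circumcircle).
The farthest pair is A_1–A_3 with squared distance 148. The circle on this segment as diameter has centre (0, 5) and r² = 148/4 = 37.
Check A_2: distance² to centre = 37 ≤ 37, so it lies inside.
All remaining points lie in this disk, and no smaller disk contains both endpoints, so this is the minimum enclosing circle.
r = √37 ≈ 6.083.

6.083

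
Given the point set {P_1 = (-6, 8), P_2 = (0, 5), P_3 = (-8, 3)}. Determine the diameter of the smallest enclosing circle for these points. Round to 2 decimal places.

8.27

Side lengths²: P_1P_2² = 45, P_1P_3² = 29, P_2P_3² = 68.
Since P_2P_3² = 68 < 45 + 29 = 74, the triangle is acute, so the smallest enclosing circle is the circumcircle.
Circumcentre = (-49/12, 13/3), r² = 2465/144.
Diameter = 2r = 2√(2465/144) ≈ 8.27.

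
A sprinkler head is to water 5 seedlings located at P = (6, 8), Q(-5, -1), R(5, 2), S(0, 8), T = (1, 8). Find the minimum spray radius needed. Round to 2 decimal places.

7.11

The minimum enclosing circle of a finite set is fixed by two of the points (as a diameter) or three (as a circumcircle).
The farthest pair is P–Q with squared distance 202. The circle on this segment as diameter has centre (0.5, 3.5) and r² = 202/4 = 50.5.
Check R: distance² to centre = 22.5 ≤ 50.5, so it lies inside.
All remaining points lie in this disk, and no smaller disk contains both endpoints, so this is the minimum enclosing circle.
r = √(50.5) ≈ 7.11.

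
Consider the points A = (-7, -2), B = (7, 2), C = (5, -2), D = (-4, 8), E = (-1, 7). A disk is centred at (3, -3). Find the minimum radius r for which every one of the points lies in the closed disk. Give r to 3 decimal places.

13.038

The required radius is the distance from (3, -3) to the farthest point.
Squared distances: 101, 41, 5, 170, 116.
Maximum is 170, attained at D.
r = √170 ≈ 13.038.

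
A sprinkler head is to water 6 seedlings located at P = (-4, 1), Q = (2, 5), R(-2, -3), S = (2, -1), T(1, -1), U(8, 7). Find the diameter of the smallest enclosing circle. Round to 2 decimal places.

14.14

The minimum enclosing circle of a finite set is fixed by two of the points (as a diameter) or three (as a circumcircle).
The farthest pair is R–U with squared distance 200. The circle on this segment as diameter has centre (3, 2) and r² = 200/4 = 50.
Check P: distance² to centre = 50 ≤ 50, so it lies inside.
All remaining points lie in this disk, and no smaller disk contains both endpoints, so this is the minimum enclosing circle.
Diameter = 2r = 2√50 ≈ 14.14.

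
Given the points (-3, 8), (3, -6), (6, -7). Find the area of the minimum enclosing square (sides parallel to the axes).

225

The bounding box has width 9 and height 15.
An axis-aligned square enclosing the set must have side ≥ max(width, height).
So the minimum side is max(9, 15) = 15.
Area = 15² = 225.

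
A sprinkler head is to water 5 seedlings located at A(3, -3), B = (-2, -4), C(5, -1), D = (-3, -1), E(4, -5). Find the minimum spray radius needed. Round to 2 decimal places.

By Welzl's lemma the MEC is supported by two points (diametrically opposite) or three points (on a circumcircle).
The minimum enclosing circle is determined by three boundary points: C, D, E.
Their circumcentre is (1, -2.125) with r² = 17.265625.
The farthest remaining point B is at distance² 12.515625 ≤ 17.265625.
r = √(17.265625) ≈ 4.16.

4.16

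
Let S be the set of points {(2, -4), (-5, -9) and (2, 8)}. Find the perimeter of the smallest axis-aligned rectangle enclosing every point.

Width = max x − min x = 2 − (-5) = 7.
Height = max y − min y = 8 − (-9) = 17.
Perimeter = 2(7 + 17) = 48.

48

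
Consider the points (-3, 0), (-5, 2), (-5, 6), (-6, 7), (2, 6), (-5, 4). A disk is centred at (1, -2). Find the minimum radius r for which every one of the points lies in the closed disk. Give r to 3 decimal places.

11.402

The required radius is the distance from (1, -2) to the farthest point.
Squared distances: 20, 52, 100, 130, 65, 72.
Maximum is 130, attained at (-6, 7).
r = √130 ≈ 11.402.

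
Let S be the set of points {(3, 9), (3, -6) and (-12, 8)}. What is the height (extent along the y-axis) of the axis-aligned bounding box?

15

max y = 9, min y = -6, so height = 15.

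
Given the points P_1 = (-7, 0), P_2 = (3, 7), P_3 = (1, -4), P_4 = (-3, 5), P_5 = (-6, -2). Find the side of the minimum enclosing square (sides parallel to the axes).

11

The bounding box has width 10 and height 11.
An axis-aligned square enclosing the set must have side ≥ max(width, height).
So the minimum side is max(10, 11) = 11.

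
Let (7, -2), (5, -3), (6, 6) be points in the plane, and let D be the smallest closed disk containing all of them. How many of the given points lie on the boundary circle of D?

Call the three points A, B, C in the order given.
Side lengths²: AB² = 5, AC² = 65, BC² = 82.
Since BC² = 82 ≥ 65 + 5 = 70, the angle opposite BC is not acute, so the smallest enclosing circle has BC as diameter.
Centre = midpoint of BC = (5.5, 1.5), r² = 82/4 = 20.5.
The points at distance exactly r from the centre are (5, -3), (6, 6) — 2 points.

2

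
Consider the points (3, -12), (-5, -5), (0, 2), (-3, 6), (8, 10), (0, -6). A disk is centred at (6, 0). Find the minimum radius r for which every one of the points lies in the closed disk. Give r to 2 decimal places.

12.37

The required radius is the distance from (6, 0) to the farthest point.
Squared distances: 153, 146, 40, 117, 104, 72.
Maximum is 153, attained at (3, -12).
r = √153 ≈ 12.37.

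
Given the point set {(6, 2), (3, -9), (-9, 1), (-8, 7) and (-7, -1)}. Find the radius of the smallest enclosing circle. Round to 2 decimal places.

The minimum enclosing circle of a finite set is fixed by two of the points (as a diameter) or three (as a circumcircle).
The farthest pair is (3, -9)–(-8, 7) with squared distance 377. The circle on this segment as diameter has centre (-2.5, -1) and r² = 377/4 = 94.25.
Check (6, 2): distance² to centre = 81.25 ≤ 94.25, so it lies inside.
All remaining points lie in this disk, and no smaller disk contains both endpoints, so this is the minimum enclosing circle.
r = √(94.25) ≈ 9.71.

9.71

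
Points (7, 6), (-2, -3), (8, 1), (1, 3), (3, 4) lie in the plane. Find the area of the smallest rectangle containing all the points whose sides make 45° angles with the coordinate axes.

81

In coordinates u = x + y, v = x − y the rectangle is axis-aligned; the map (x,y)→(u,v) scales areas by 2.
u-values: 13, -5, 9, 4, 7; range = 13 − (-5) = 18.
v-values: 1, 1, 7, -2, -1; range = 7 − (-2) = 9.
Area = (18 × 9) / 2 = 81.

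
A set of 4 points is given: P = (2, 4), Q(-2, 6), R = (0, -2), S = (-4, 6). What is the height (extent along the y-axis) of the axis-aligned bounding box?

8

max y = 6, min y = -2, so height = 8.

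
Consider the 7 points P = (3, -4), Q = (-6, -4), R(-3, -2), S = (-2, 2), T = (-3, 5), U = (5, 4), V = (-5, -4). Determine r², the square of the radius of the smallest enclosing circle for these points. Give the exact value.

The minimum enclosing circle of a finite set is fixed by two of the points (as a diameter) or three (as a circumcircle).
The farthest pair is Q–U with squared distance 185. The circle on this segment as diameter has centre (-0.5, 0) and r² = 185/4 = 46.25.
Check P: distance² to centre = 28.25 ≤ 46.25, so it lies inside.
All remaining points lie in this disk, and no smaller disk contains both endpoints, so this is the minimum enclosing circle.

46.25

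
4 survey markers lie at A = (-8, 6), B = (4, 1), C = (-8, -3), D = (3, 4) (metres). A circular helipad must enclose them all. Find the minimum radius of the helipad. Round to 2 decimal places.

6.85

The minimum enclosing circle is determined by three boundary points: A, B, C.
Their circumcentre is (-17/6, 1.5) with r² = 845/18.
The farthest remaining point D is at distance² 725/18 ≤ 845/18.
r = √(845/18) ≈ 6.85.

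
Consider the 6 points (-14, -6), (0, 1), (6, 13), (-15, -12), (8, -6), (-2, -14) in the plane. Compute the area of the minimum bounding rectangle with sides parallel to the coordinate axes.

621

x ranges over [-15, 8], width 23.
y ranges over [-14, 13], height 27.
Area = 23 × 27 = 621.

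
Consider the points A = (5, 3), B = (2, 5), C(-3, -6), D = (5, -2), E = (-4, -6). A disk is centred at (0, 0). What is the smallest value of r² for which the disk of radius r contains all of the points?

52

The required radius is the distance from (0, 0) to the farthest point.
Squared distances: 34, 29, 45, 29, 52.
Maximum is 52, attained at E.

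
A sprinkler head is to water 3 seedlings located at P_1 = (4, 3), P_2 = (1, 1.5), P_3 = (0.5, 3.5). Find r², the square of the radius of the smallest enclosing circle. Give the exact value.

2125/648

Side lengths²: P_1P_2² = 11.25, P_1P_3² = 12.5, P_2P_3² = 4.25.
Since P_1P_3² = 12.5 < 11.25 + 4.25 = 15.5, the triangle is acute, so the smallest enclosing circle is the circumcircle.
Circumcentre = (79/36, 103/36), r² = 2125/648.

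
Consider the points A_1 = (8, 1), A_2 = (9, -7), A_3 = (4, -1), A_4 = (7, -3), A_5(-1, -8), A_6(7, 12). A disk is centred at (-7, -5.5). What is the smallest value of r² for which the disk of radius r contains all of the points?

502.25

The required radius is the distance from (-7, -5.5) to the farthest point.
Squared distances: 267.25, 258.25, 141.25, 202.25, 42.25, 502.25.
Maximum is 502.25, attained at A_6.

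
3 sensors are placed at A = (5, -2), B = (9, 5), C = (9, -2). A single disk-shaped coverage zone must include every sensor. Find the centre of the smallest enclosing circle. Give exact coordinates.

Side lengths²: AB² = 65, AC² = 16, BC² = 49.
Since AB² = 65 ≥ 49 + 16 = 65, the angle opposite AB is not acute, so the smallest enclosing circle has AB as diameter.
Centre = midpoint of AB = (7, 1.5), r² = 65/4 = 16.25.
Centre = (7, 1.5).

(7, 1.5)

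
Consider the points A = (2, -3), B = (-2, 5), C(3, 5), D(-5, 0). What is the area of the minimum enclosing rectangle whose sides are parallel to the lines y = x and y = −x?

In coordinates u = x + y, v = x − y the rectangle is axis-aligned; the map (x,y)→(u,v) scales areas by 2.
u-values: -1, 3, 8, -5; range = 8 − (-5) = 13.
v-values: 5, -7, -2, -5; range = 5 − (-7) = 12.
Area = (13 × 12) / 2 = 78.

78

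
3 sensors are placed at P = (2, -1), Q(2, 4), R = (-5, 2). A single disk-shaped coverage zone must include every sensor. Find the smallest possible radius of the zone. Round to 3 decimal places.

3.960

Side lengths²: PQ² = 25, PR² = 58, QR² = 53.
Since PR² = 58 < 53 + 25 = 78, the triangle is acute, so the smallest enclosing circle is the circumcircle.
Circumcentre = (-15/14, 1.5), r² = 1537/98.
r = √(1537/98) ≈ 3.960.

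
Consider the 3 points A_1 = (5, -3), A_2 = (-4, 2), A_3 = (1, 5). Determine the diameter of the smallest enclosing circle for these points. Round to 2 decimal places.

10.33

Side lengths²: A_1A_2² = 106, A_1A_3² = 80, A_2A_3² = 34.
Since A_1A_2² = 106 < 80 + 34 = 114, the triangle is acute, so the smallest enclosing circle is the circumcircle.
Circumcentre = (9/13, -2/13), r² = 4505/169.
Diameter = 2r = 2√(4505/169) ≈ 10.33.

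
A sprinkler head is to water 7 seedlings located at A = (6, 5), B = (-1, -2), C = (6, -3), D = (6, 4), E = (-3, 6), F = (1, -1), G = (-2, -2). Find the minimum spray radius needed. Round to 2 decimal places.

The farthest pair is C–E with squared distance 162. The circle on this segment as diameter has centre (1.5, 1.5) and r² = 162/4 = 40.5.
Check A: distance² to centre = 32.5 ≤ 40.5, so it lies inside.
All remaining points lie in this disk, and no smaller disk contains both endpoints, so this is the minimum enclosing circle.
r = √(40.5) ≈ 6.36.

6.36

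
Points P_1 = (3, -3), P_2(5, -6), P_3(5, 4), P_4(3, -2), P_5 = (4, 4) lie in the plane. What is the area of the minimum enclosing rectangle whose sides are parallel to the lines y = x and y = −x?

In coordinates u = x + y, v = x − y the rectangle is axis-aligned; the map (x,y)→(u,v) scales areas by 2.
u-values: 0, -1, 9, 1, 8; range = 9 − (-1) = 10.
v-values: 6, 11, 1, 5, 0; range = 11 − 0 = 11.
Area = (10 × 11) / 2 = 55.

55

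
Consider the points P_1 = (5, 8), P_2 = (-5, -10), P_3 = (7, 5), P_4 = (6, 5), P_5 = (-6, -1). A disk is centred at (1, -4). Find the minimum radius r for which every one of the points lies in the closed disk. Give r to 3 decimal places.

12.649

The required radius is the distance from (1, -4) to the farthest point.
Squared distances: 160, 72, 117, 106, 58.
Maximum is 160, attained at P_1.
r = √160 ≈ 12.649.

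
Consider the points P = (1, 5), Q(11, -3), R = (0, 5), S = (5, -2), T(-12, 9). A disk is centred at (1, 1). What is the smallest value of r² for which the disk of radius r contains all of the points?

233

The required radius is the distance from (1, 1) to the farthest point.
Squared distances: 16, 116, 17, 25, 233.
Maximum is 233, attained at T.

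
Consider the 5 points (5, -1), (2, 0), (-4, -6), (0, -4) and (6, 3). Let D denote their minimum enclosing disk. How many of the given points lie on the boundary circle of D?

2

A smallest enclosing disk is always determined by at most three of the input points on its boundary.
The farthest pair is (-4, -6)–(6, 3) with squared distance 181. The circle on this segment as diameter has centre (1, -1.5) and r² = 181/4 = 45.25.
Check (5, -1): distance² to centre = 16.25 ≤ 45.25, so it lies inside.
All remaining points lie in this disk, and no smaller disk contains both endpoints, so this is the minimum enclosing circle.
The points at distance exactly r from the centre are (-4, -6), (6, 3) — 2 points.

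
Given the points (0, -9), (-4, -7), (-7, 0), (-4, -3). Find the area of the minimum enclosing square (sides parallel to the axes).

81

The bounding box has width 7 and height 9.
An axis-aligned square enclosing the set must have side ≥ max(width, height).
So the minimum side is max(7, 9) = 9.
Area = 9² = 81.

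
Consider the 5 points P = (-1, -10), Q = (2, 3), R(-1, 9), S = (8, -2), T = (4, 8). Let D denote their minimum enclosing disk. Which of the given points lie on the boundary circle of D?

P, R, T

The minimum enclosing circle is determined by three boundary points: P, R, T.
Their circumcentre is (-0.3, -0.5) with r² = 90.74.
The farthest remaining point S is at distance² 71.14 ≤ 90.74.
The points at distance exactly r from the centre are P, R, T — 3 points.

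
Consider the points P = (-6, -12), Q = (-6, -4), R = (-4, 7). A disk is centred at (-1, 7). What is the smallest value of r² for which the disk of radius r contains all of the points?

386

The required radius is the distance from (-1, 7) to the farthest point.
Squared distances: 386, 146, 9.
Maximum is 386, attained at P.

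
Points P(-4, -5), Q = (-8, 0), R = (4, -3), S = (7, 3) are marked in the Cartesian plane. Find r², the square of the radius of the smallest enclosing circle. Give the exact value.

58.5

By Welzl's lemma the MEC is supported by two points (diametrically opposite) or three points (on a circumcircle).
The farthest pair is Q–S with squared distance 234. The circle on this segment as diameter has centre (-0.5, 1.5) and r² = 234/4 = 58.5.
Check P: distance² to centre = 54.5 ≤ 58.5, so it lies inside.
All remaining points lie in this disk, and no smaller disk contains both endpoints, so this is the minimum enclosing circle.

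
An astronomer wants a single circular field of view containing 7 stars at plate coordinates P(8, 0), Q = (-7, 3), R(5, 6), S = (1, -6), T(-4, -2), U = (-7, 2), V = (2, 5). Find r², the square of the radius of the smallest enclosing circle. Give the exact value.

The farthest pair is P–Q with squared distance 234. The circle on this segment as diameter has centre (0.5, 1.5) and r² = 234/4 = 58.5.
Check R: distance² to centre = 40.5 ≤ 58.5, so it lies inside.
All remaining points lie in this disk, and no smaller disk contains both endpoints, so this is the minimum enclosing circle.

58.5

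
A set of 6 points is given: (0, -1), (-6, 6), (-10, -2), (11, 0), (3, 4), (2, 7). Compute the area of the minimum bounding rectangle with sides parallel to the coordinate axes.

x ranges over [-10, 11], width 21.
y ranges over [-2, 7], height 9.
Area = 21 × 9 = 189.

189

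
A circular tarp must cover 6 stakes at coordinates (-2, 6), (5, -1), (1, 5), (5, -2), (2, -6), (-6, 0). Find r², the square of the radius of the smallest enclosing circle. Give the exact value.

40

A smallest enclosing disk is always determined by at most three of the input points on its boundary.
The farthest pair is (-2, 6)–(2, -6) with squared distance 160. The circle on this segment as diameter has centre (0, 0) and r² = 160/4 = 40.
Check (5, -1): distance² to centre = 26 ≤ 40, so it lies inside.
All remaining points lie in this disk, and no smaller disk contains both endpoints, so this is the minimum enclosing circle.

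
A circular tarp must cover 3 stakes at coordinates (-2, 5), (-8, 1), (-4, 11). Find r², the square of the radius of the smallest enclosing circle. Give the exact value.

Call the three points A, B, C in the order given.
Side lengths²: AB² = 52, AC² = 40, BC² = 116.
Since BC² = 116 ≥ 52 + 40 = 92, the angle opposite BC is not acute, so the smallest enclosing circle has BC as diameter.
Centre = midpoint of BC = (-6, 6), r² = 116/4 = 29.

29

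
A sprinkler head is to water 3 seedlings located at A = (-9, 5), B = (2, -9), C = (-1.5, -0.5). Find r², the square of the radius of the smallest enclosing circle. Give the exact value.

79.25

Side lengths²: AB² = 317, AC² = 86.5, BC² = 84.5.
Since AB² = 317 ≥ 86.5 + 84.5 = 171, the angle opposite AB is not acute, so the smallest enclosing circle has AB as diameter.
Centre = midpoint of AB = (-3.5, -2), r² = 317/4 = 79.25.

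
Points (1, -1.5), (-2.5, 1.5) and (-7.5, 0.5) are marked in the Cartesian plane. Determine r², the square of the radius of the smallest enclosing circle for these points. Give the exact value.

19.0625

Call the three points A, B, C in the order given.
Side lengths²: AB² = 21.25, AC² = 76.25, BC² = 26.
Since AC² = 76.25 ≥ 26 + 21.25 = 47.25, the angle opposite AC is not acute, so the smallest enclosing circle has AC as diameter.
Centre = midpoint of AC = (-3.25, -0.5), r² = 76.25/4 = 19.0625.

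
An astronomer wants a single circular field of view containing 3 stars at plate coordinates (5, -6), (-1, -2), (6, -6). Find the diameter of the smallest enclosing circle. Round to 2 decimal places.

Call the three points A, B, C in the order given.
Side lengths²: AB² = 52, AC² = 1, BC² = 65.
Since BC² = 65 ≥ 52 + 1 = 53, the angle opposite BC is not acute, so the smallest enclosing circle has BC as diameter.
Centre = midpoint of BC = (2.5, -4), r² = 65/4 = 16.25.
Diameter = 2r = 2√(16.25) ≈ 8.06.

8.06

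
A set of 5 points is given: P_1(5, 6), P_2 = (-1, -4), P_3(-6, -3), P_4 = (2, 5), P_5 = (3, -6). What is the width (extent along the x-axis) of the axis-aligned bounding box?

11

max x = 5, min x = -6, so width = 11.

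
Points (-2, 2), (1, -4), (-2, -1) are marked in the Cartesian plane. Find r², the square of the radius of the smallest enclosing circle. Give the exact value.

11.25

Call the three points A, B, C in the order given.
Side lengths²: AB² = 45, AC² = 9, BC² = 18.
Since AB² = 45 ≥ 18 + 9 = 27, the angle opposite AB is not acute, so the smallest enclosing circle has AB as diameter.
Centre = midpoint of AB = (-0.5, -1), r² = 45/4 = 11.25.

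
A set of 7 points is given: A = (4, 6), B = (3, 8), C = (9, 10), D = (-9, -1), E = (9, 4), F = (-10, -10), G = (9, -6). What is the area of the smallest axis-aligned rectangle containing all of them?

x ranges over [-10, 9], width 19.
y ranges over [-10, 10], height 20.
Area = 19 × 20 = 380.

380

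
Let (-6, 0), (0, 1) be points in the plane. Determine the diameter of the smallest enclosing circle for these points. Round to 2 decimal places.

6.08

The smallest circle enclosing two points has them as diameter endpoints.
Centre = midpoint = (-3, 0.5); r² = |(-6, 0)−(0, 1)|²/4 = 37/4 = 9.25.
Diameter = 2r = 2√(9.25) ≈ 6.08.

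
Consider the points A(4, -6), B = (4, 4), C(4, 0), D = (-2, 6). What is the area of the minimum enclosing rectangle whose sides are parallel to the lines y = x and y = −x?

90

In coordinates u = x + y, v = x − y the rectangle is axis-aligned; the map (x,y)→(u,v) scales areas by 2.
u-values: -2, 8, 4, 4; range = 8 − (-2) = 10.
v-values: 10, 0, 4, -8; range = 10 − (-8) = 18.
Area = (10 × 18) / 2 = 90.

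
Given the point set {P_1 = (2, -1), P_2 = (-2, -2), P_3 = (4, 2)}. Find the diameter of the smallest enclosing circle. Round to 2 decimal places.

Side lengths²: P_1P_2² = 17, P_1P_3² = 13, P_2P_3² = 52.
Since P_2P_3² = 52 ≥ 17 + 13 = 30, the angle opposite P_2P_3 is not acute, so the smallest enclosing circle has P_2P_3 as diameter.
Centre = midpoint of P_2P_3 = (1, 0), r² = 52/4 = 13.
Diameter = 2r = 2√13 ≈ 7.21.

7.21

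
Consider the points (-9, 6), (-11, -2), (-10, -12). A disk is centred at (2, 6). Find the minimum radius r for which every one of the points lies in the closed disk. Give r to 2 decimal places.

The required radius is the distance from (2, 6) to the farthest point.
Squared distances: 121, 233, 468.
Maximum is 468, attained at (-10, -12).
r = √468 ≈ 21.63.

21.63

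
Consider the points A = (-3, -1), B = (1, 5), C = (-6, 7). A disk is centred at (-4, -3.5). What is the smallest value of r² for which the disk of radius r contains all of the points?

114.25

The required radius is the distance from (-4, -3.5) to the farthest point.
Squared distances: 7.25, 97.25, 114.25.
Maximum is 114.25, attained at C.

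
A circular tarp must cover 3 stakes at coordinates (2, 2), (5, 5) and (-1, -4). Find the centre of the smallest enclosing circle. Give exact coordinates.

(2, 0.5)

Call the three points A, B, C in the order given.
Side lengths²: AB² = 18, AC² = 45, BC² = 117.
Since BC² = 117 ≥ 45 + 18 = 63, the angle opposite BC is not acute, so the smallest enclosing circle has BC as diameter.
Centre = midpoint of BC = (2, 0.5), r² = 117/4 = 29.25.
Centre = (2, 0.5).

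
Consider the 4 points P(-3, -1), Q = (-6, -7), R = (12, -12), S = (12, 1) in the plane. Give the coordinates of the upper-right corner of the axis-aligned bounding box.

x-range [-6, 12], y-range [-12, 1].
The upper-right corner is (12, 1).

(12, 1)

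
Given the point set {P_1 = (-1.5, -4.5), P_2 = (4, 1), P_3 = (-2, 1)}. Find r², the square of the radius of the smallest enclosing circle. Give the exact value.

15.25

Side lengths²: P_1P_2² = 60.5, P_1P_3² = 30.5, P_2P_3² = 36.
Since P_1P_2² = 60.5 < 36 + 30.5 = 66.5, the triangle is acute, so the smallest enclosing circle is the circumcircle.
Circumcentre = (1, -1.5), r² = 15.25.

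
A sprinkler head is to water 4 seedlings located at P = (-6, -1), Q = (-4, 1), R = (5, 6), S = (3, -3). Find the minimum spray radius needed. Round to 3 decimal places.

6.519

The farthest pair is P–R with squared distance 170. The circle on this segment as diameter has centre (-0.5, 2.5) and r² = 170/4 = 42.5.
Check Q: distance² to centre = 14.5 ≤ 42.5, so it lies inside.
All remaining points lie in this disk, and no smaller disk contains both endpoints, so this is the minimum enclosing circle.
r = √(42.5) ≈ 6.519.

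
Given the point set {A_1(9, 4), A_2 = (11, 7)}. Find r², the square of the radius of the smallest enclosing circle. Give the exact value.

3.25

The smallest circle enclosing two points has them as diameter endpoints.
Centre = midpoint = (10, 5.5); r² = |A_1A_2|²/4 = 13/4 = 3.25.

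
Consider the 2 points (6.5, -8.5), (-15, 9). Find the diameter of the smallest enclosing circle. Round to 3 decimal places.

27.722

The smallest circle enclosing two points has them as diameter endpoints.
Centre = midpoint = (-4.25, 0.25); r² = |(6.5, -8.5)−(-15, 9)|²/4 = 768.5/4 = 192.125.
Diameter = 2r = 2√(192.125) ≈ 27.722.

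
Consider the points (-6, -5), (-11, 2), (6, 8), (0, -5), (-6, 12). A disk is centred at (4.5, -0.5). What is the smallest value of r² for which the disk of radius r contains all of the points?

The required radius is the distance from (4.5, -0.5) to the farthest point.
Squared distances: 130.5, 246.5, 74.5, 40.5, 266.5.
Maximum is 266.5, attained at (-6, 12).

266.5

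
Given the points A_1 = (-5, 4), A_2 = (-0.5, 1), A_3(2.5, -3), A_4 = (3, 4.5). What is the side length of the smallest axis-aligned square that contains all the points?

The bounding box has width 8 and height 7.5.
An axis-aligned square enclosing the set must have side ≥ max(width, height).
So the minimum side is max(8, 7.5) = 8.

8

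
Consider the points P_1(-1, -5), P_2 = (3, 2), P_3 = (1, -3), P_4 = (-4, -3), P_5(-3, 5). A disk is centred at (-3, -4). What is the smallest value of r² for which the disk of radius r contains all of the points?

81

The required radius is the distance from (-3, -4) to the farthest point.
Squared distances: 5, 72, 17, 2, 81.
Maximum is 81, attained at P_5.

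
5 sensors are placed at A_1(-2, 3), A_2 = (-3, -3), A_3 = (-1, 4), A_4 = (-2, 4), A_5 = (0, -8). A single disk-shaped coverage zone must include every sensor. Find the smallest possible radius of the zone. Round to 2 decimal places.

By Welzl's lemma the MEC is supported by two points (diametrically opposite) or three points (on a circumcircle).
The farthest pair is A_4–A_5 with squared distance 148. The circle on this segment as diameter has centre (-1, -2) and r² = 148/4 = 37.
Check A_1: distance² to centre = 26 ≤ 37, so it lies inside.
All remaining points lie in this disk, and no smaller disk contains both endpoints, so this is the minimum enclosing circle.
r = √37 ≈ 6.08.

6.08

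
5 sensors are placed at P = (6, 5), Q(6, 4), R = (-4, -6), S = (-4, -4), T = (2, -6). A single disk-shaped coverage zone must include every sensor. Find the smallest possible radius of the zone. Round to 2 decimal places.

A smallest enclosing disk is always determined by at most three of the input points on its boundary.
The farthest pair is P–R with squared distance 221. The circle on this segment as diameter has centre (1, -0.5) and r² = 221/4 = 55.25.
Check Q: distance² to centre = 45.25 ≤ 55.25, so it lies inside.
All remaining points lie in this disk, and no smaller disk contains both endpoints, so this is the minimum enclosing circle.
r = √(55.25) ≈ 7.43.

7.43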